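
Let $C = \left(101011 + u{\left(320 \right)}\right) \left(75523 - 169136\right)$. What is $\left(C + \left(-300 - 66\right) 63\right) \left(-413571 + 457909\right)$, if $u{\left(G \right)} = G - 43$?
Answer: $-420408331539476$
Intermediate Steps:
$u{\left(G \right)} = -43 + G$ ($u{\left(G \right)} = G - 43 = -43 + G$)
$C = -9481873544$ ($C = \left(101011 + \left(-43 + 320\right)\right) \left(75523 - 169136\right) = \left(101011 + 277\right) \left(-93613\right) = 101288 \left(-93613\right) = -9481873544$)
$\left(C + \left(-300 - 66\right) 63\right) \left(-413571 + 457909\right) = \left(-9481873544 + \left(-300 - 66\right) 63\right) \left(-413571 + 457909\right) = \left(-9481873544 - 23058\right) 44338 = \left(-9481896602\right) 44338 = -420408331539476$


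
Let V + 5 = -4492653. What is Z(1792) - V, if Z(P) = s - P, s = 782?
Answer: 4491648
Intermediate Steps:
V = -4492658 (V = -5 - 4492653 = -4492658)
Z(P) = 782 - P
Z(1792) - V = (782 - 1*1792) - 1*(-4492658) = (782 - 1792) + 4492658 = -1010 + 4492658 = 4491648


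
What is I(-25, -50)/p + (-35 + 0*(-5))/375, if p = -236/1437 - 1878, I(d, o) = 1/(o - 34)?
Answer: -528952787/5667736200 ≈ -0.093327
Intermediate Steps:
I(d, o) = 1/(-34 + o)
p = -2698922/1437 (p = -236*1/1437 - 1878 = -236/1437 - 1878 = -2698922/1437 ≈ -1878.2)
I(-25, -50)/p + (-35 + 0*(-5))/375 = 1/((-34 - 50)*(-2698922/1437)) + (-35 + 0*(-5))/375 = -1437/2698922/(-84) + (-35 + 0)*(1/375) = -1/84*(-1437/2698922) - 35*1/375 = 479/75569816 - 7/75 = -528952787/5667736200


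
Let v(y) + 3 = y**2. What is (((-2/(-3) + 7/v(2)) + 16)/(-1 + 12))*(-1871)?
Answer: -132841/33 ≈ -4025.5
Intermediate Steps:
v(y) = -3 + y**2
(((-2/(-3) + 7/v(2)) + 16)/(-1 + 12))*(-1871) = (((-2/(-3) + 7/(-3 + 2**2)) + 16)/(-1 + 12))*(-1871) = (((-2*(-1/3) + 7/(-3 + 4)) + 16)/11)*(-1871) = (((2/3 + 7/1) + 16)*(1/11))*(-1871) = (((2/3 + 7*1) + 16)*(1/11))*(-1871) = (((2/3 + 7) + 16)*(1/11))*(-1871) = ((23/3 + 16)*(1/11))*(-1871) = ((71/3)*(1/11))*(-1871) = (71/33)*(-1871) = -132841/33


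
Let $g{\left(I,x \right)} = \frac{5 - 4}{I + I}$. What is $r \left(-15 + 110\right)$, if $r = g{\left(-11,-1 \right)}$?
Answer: $- \frac{95}{22} \approx -4.3182$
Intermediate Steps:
$g{\left(I,x \right)} = \frac{1}{2 I}$ ($g{\left(I,x \right)} = 1 \frac{1}{2 I} = \frac{1}{2 I}$)
$r = - \frac{1}{22}$ ($r = \frac{1}{2 \left(-11\right)} = \frac{1}{2} \left(- \frac{1}{11}\right) = - \frac{1}{22} \approx -0.045455$)
$r \left(-15 + 110\right) = - \frac{-15 + 110}{22} = \left(- \frac{1}{22}\right) 95 = - \frac{95}{22}$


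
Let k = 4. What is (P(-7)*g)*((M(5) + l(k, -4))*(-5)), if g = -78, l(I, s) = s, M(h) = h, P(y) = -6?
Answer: -2340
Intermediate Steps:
(P(-7)*g)*((M(5) + l(k, -4))*(-5)) = (-6*(-78))*((5 - 4)*(-5)) = 468*(1*(-5)) = 468*(-5) = -2340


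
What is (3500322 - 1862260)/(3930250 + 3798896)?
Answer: 819031/3864573 ≈ 0.21193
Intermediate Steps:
(3500322 - 1862260)/(3930250 + 3798896) = 1638062/7729146 = 1638062*(1/7729146) = 819031/3864573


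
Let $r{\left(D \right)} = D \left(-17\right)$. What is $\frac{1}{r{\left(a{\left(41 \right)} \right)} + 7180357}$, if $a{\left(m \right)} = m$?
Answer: $\frac{1}{7179660} \approx 1.3928 \cdot 10^{-7}$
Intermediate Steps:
$r{\left(D \right)} = - 17 D$
$\frac{1}{r{\left(a{\left(41 \right)} \right)} + 7180357} = \frac{1}{\left(-17\right) 41 + 7180357} = \frac{1}{-697 + 7180357} = \frac{1}{7179660}$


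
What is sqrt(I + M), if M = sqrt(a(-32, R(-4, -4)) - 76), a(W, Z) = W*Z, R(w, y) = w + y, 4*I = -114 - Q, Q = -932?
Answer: sqrt(818 + 24*sqrt(5))/2 ≈ 14.762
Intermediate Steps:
I = 409/2 (I = (-114 - 1*(-932))/4 = (-114 + 932)/4 = (1/4)*818 = 409/2 ≈ 204.50)
M = 6*sqrt(5) (M = sqrt(-32*(-4 - 4) - 76) = sqrt(-32*(-8) - 76) = sqrt(256 - 76) = sqrt(180) = 6*sqrt(5) ≈ 13.416)
sqrt(I + M) = sqrt(409/2 + 6*sqrt(5))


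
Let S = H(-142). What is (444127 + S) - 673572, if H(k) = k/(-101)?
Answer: -23173803/101 ≈ -2.2944e+5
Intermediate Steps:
H(k) = -k/101 (H(k) = k*(-1/101) = -k/101)
S = 142/101 (S = -1/101*(-142) = 142/101 ≈ 1.4059)
(444127 + S) - 673572 = (444127 + 142/101) - 673572 = 44856969/101 - 673572 = -23173803/101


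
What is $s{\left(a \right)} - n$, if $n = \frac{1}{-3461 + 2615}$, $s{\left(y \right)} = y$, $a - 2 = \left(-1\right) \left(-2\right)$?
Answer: $\frac{3385}{846} \approx 4.0012$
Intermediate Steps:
$a = 4$ ($a = 2 - -2 = 2 + 2 = 4$)
$n = - \frac{1}{846}$ ($n = \frac{1}{-846} = - \frac{1}{846} \approx -0.001182$)
$s{\left(a \right)} - n = 4 - - \frac{1}{846} = 4 + \frac{1}{846} = \frac{3385}{846}$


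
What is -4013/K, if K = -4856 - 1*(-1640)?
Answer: 4013/3216 ≈ 1.2478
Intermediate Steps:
K = -3216 (K = -4856 + 1640 = -3216)
-4013/K = -4013/(-3216) = -4013*(-1/3216) = 4013/3216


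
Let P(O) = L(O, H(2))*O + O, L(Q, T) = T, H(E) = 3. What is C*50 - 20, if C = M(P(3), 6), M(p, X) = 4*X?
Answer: 1180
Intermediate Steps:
P(O) = 4*O (P(O) = 3*O + O = 4*O)
C = 24 (C = 4*6 = 24)
C*50 - 20 = 24*50 - 20 = 1200 - 20 = 1180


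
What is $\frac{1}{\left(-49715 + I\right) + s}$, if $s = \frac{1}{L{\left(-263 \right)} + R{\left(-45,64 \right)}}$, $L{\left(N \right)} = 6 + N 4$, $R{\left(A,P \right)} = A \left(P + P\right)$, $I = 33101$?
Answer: $- \frac{6806}{113074885} \approx -6.019 \cdot 10^{-5}$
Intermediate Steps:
$R{\left(A,P \right)} = 2 A P$ ($R{\left(A,P \right)} = A 2 P = 2 A P$)
$L{\left(N \right)} = 6 + 4 N$
$s = - \frac{1}{6806}$ ($s = \frac{1}{\left(6 + 4 \left(-263\right)\right) + 2 \left(-45\right) 64} = \frac{1}{\left(6 - 1052\right) - 5760} = \frac{1}{-1046 - 5760} = \frac{1}{-6806} = - \frac{1}{6806} \approx -0.00014693$)
$\frac{1}{\left(-49715 + I\right) + s} = \frac{1}{\left(-49715 + 33101\right) - \frac{1}{6806}} = \frac{1}{-16614 - \frac{1}{6806}} = \frac{1}{- \frac{113074885}{6806}} = - \frac{6806}{113074885}$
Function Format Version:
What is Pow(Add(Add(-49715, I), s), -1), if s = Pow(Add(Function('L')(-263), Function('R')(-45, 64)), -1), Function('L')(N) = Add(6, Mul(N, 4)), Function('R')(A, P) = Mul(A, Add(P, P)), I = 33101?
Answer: Rational(-6806, 113074885) ≈ -6.0190e-5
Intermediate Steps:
Function('R')(A, P) = Mul(2, A, P) (Function('R')(A, P) = Mul(A, Mul(2, P)) = Mul(2, A, P))
Function('L')(N) = Add(6, Mul(4, N))
s = Rational(-1, 6806) (s = Pow(Add(Add(6, Mul(4, -263)), Mul(2, -45, 64)), -1) = Pow(Add(Add(6, -1052), -5760), -1) = Pow(Add(-1046, -5760), -1) = Pow(-6806, -1) = Rational(-1, 6806) ≈ -0.00014693)
Pow(Add(Add(-49715, I), s), -1) = Pow(Add(Add(-49715, 33101), Rational(-1, 6806)), -1) = Pow(Add(-16614, Rational(-1, 6806)), -1) = Pow(Rational(-113074885, 6806), -1) = Rational(-6806, 113074885)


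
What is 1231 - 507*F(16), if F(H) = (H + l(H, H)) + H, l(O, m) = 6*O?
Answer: -63665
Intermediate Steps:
F(H) = 8*H (F(H) = (H + 6*H) + H = 7*H + H = 8*H)
1231 - 507*F(16) = 1231 - 4056*16 = 1231 - 507*128 = 1231 - 64896 = -63665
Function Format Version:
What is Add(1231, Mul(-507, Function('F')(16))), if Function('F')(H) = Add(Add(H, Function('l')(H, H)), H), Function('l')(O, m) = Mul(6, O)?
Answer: -63665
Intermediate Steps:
Function('F')(H) = Mul(8, H) (Function('F')(H) = Add(Add(H, Mul(6, H)), H) = Add(Mul(7, H), H) = Mul(8, H))
Add(1231, Mul(-507, Function('F')(16))) = Add(1231, Mul(-507, Mul(8, 16))) = Add(1231, Mul(-507, 128)) = Add(1231, -64896) = -63665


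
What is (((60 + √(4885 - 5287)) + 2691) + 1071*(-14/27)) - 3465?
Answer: -3808/3 + I*√402 ≈ -1269.3 + 20.05*I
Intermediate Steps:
(((60 + √(4885 - 5287)) + 2691) + 1071*(-14/27)) - 3465 = (((60 + √(-402)) + 2691) + 1071*(-14*1/27)) - 3465 = (((60 + I*√402) + 2691) + 1071*(-14/27)) - 3465 = ((2751 + I*√402) - 1666/3) - 3465 = (6587/3 + I*√402) - 3465 = -3808/3 + I*√402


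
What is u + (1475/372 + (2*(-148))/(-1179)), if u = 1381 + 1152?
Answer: 370930847/146196 ≈ 2537.2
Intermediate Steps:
u = 2533
u + (1475/372 + (2*(-148))/(-1179)) = 2533 + (1475/372 + (2*(-148))/(-1179)) = 2533 + (1475*(1/372) - 296*(-1/1179)) = 2533 + (1475/372 + 296/1179) = 2533 + 616379/146196 = 370930847/146196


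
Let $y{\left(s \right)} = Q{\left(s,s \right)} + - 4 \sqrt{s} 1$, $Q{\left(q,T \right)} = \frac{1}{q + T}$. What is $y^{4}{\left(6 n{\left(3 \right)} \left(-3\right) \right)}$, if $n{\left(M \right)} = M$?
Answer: $\frac{101559896202241}{136048896} - \frac{10077695 i \sqrt{6}}{26244} \approx 7.465 \cdot 10^{5} - 940.6 i$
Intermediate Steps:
$Q{\left(q,T \right)} = \frac{1}{T + q}$
$y{\left(s \right)} = \frac{1}{2 s} - 4 \sqrt{s}$ ($y{\left(s \right)} = \frac{1}{s + s} + - 4 \sqrt{s} 1 = \frac{1}{2 s} - 4 \sqrt{s}$)
$y^{4}{\left(6 n{\left(3 \right)} \left(-3\right) \right)} = \left(\frac{1 - 8 \left(6 \cdot 3 \left(-3\right)\right)^{\frac{3}{2}}}{2 \cdot 6 \cdot 3 \left(-3\right)}\right)^{4} = \left(\frac{1 - 8 \left(18 \left(-3\right)\right)^{\frac{3}{2}}}{2 \cdot 18 \left(-3\right)}\right)^{4} = \left(\frac{1 - 8 \left(-54\right)^{\frac{3}{2}}}{2 \left(-54\right)}\right)^{4} = \left(\frac{1}{2} \left(- \frac{1}{54}\right) \left(1 - 8 \left(- 162 i \sqrt{6}\right)\right)\right)^{4} = \left(\frac{1}{2} \left(- \frac{1}{54}\right) \left(1 + 1296 i \sqrt{6}\right)\right)^{4} = \left(- \frac{1}{108} - 12 i \sqrt{6}\right)^{4}$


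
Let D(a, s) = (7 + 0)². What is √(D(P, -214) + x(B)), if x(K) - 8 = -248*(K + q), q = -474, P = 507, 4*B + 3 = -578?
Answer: √153631 ≈ 391.96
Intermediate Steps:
B = -581/4 (B = -¾ + (¼)*(-578) = -¾ - 289/2 = -581/4 ≈ -145.25)
x(K) = 117560 - 248*K (x(K) = 8 - 248*(K - 474) = 8 - 248*(-474 + K) = 8 + (117552 - 248*K) = 117560 - 248*K)
D(a, s) = 49 (D(a, s) = 7² = 49)
√(D(P, -214) + x(B)) = √(49 + (117560 - 248*(-581/4))) = √(49 + (117560 + 36022)) = √(49 + 153582) = √153631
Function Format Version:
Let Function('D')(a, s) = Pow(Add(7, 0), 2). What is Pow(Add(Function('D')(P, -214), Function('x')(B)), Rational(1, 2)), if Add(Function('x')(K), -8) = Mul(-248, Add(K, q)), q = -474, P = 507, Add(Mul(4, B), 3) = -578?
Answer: Pow(153631, Rational(1, 2)) ≈ 391.96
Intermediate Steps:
B = Rational(-581, 4) (B = Add(Rational(-3, 4), Mul(Rational(1, 4), -578)) = Add(Rational(-3, 4), Rational(-289, 2)) = Rational(-581, 4) ≈ -145.25)
Function('x')(K) = Add(117560, Mul(-248, K)) (Function('x')(K) = Add(8, Mul(-248, Add(K, -474))) = Add(8, Mul(-248, Add(-474, K))) = Add(8, Add(117552, Mul(-248, K))) = Add(117560, Mul(-248, K)))
Function('D')(a, s) = 49 (Function('D')(a, s) = Pow(7, 2) = 49)
Pow(Add(Function('D')(P, -214), Function('x')(B)), Rational(1, 2)) = Pow(Add(49, Add(117560, Mul(-248, Rational(-581, 4)))), Rational(1, 2)) = Pow(Add(49, Add(117560, 36022)), Rational(1, 2)) = Pow(Add(49, 153582), Rational(1, 2)) = Pow(153631, Rational(1, 2))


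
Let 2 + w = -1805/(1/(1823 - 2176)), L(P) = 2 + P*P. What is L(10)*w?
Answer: 64990626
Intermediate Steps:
L(P) = 2 + P²
w = 637163 (w = -2 - 1805/(1/(1823 - 2176)) = -2 - 1805/(1/(-353)) = -2 - 1805/(-1/353) = -2 - 1805*(-353) = -2 + 637165 = 637163)
L(10)*w = (2 + 10²)*637163 = (2 + 100)*637163 = 102*637163 = 64990626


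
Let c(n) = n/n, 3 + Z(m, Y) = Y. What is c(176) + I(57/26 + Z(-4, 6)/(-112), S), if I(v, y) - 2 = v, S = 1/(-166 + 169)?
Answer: 7521/1456 ≈ 5.1655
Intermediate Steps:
Z(m, Y) = -3 + Y
c(n) = 1
S = ⅓ (S = 1/3 = ⅓ ≈ 0.33333)
I(v, y) = 2 + v
c(176) + I(57/26 + Z(-4, 6)/(-112), S) = 1 + (2 + (57/26 + (-3 + 6)/(-112))) = 1 + (2 + (57*(1/26) + 3*(-1/112))) = 1 + (2 + (57/26 - 3/112)) = 1 + (2 + 3153/1456) = 1 + 6065/1456 = 7521/1456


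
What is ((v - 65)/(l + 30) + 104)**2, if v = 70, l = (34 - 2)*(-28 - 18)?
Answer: 22488901369/2079364 ≈ 10815.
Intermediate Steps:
l = -1472 (l = 32*(-46) = -1472)
((v - 65)/(l + 30) + 104)**2 = ((70 - 65)/(-1472 + 30) + 104)**2 = (5/(-1442) + 104)**2 = (5*(-1/1442) + 104)**2 = (-5/1442 + 104)**2 = (149963/1442)**2 = 22488901369/2079364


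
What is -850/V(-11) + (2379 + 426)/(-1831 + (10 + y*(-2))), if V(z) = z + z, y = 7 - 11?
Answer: 739670/19943 ≈ 37.089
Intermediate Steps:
y = -4
V(z) = 2*z
-850/V(-11) + (2379 + 426)/(-1831 + (10 + y*(-2))) = -850/(2*(-11)) + (2379 + 426)/(-1831 + (10 - 4*(-2))) = -850/(-22) + 2805/(-1831 + (10 + 8)) = -850*(-1/22) + 2805/(-1831 + 18) = 425/11 + 2805/(-1813) = 425/11 + 2805*(-1/1813) = 425/11 - 2805/1813 = 739670/19943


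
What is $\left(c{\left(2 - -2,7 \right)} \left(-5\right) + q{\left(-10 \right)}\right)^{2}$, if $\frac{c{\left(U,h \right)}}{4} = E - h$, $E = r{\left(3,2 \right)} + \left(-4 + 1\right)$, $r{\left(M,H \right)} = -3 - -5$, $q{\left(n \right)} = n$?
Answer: $22500$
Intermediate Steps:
$r{\left(M,H \right)} = 2$ ($r{\left(M,H \right)} = -3 + 5 = 2$)
$E = -1$ ($E = 2 + \left(-4 + 1\right) = 2 - 3 = -1$)
$c{\left(U,h \right)} = -4 - 4 h$ ($c{\left(U,h \right)} = 4 \left(-1 - h\right) = -4 - 4 h$)
$\left(c{\left(2 - -2,7 \right)} \left(-5\right) + q{\left(-10 \right)}\right)^{2} = \left(\left(-4 - 28\right) \left(-5\right) - 10\right)^{2} = \left(\left(-32\right) \left(-5\right) - 10\right)^{2} = \left(160 - 10\right)^{2} = 150^{2} = 22500$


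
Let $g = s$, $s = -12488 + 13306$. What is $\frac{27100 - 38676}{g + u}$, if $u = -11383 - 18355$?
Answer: $\frac{1447}{3615} \approx 0.40028$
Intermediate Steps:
$u = -29738$ ($u = -11383 - 18355 = -29738$)
$s = 818$
$g = 818$
$\frac{27100 - 38676}{g + u} = \frac{27100 - 38676}{818 - 29738} = - \frac{11576}{-28920} = \left(-11576\right) \left(- \frac{1}{28920}\right) = \frac{1447}{3615}$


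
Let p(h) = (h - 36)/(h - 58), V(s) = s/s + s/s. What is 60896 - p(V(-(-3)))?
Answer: 1705071/28 ≈ 60895.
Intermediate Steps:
V(s) = 2 (V(s) = 1 + 1 = 2)
p(h) = (-36 + h)/(-58 + h)
60896 - p(V(-(-3))) = 60896 - (-36 + 2)/(-58 + 2) = 60896 - (-34)/(-56) = 60896 - (-1)*(-34)/56 = 60896 - 1*17/28 = 60896 - 17/28 = 1705071/28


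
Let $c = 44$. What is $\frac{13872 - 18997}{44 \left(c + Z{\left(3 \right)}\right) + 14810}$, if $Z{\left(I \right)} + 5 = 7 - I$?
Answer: $- \frac{5125}{16702} \approx -0.30685$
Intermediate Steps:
$Z{\left(I \right)} = 2 - I$ ($Z{\left(I \right)} = -5 - \left(-7 + I\right) = 2 - I$)
$\frac{13872 - 18997}{44 \left(c + Z{\left(3 \right)}\right) + 14810} = \frac{13872 - 18997}{44 \left(44 + \left(2 - 3\right)\right) + 14810} = - \frac{5125}{44 \left(44 + \left(2 - 3\right)\right) + 14810} = - \frac{5125}{44 \left(44 - 1\right) + 14810} = - \frac{5125}{44 \cdot 43 + 14810} = - \frac{5125}{1892 + 14810} = - \frac{5125}{16702}$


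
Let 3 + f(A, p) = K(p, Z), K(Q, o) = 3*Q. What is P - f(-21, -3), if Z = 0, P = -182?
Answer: -170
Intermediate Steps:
f(A, p) = -3 + 3*p
P - f(-21, -3) = -182 - (-3 + 3*(-3)) = -182 - (-3 - 9) = -182 - 1*(-12) = -182 + 12 = -170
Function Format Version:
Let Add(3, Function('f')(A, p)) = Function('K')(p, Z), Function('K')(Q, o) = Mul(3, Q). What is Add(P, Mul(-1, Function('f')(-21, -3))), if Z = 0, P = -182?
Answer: -170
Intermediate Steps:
Function('f')(A, p) = Add(-3, Mul(3, p))
Add(P, Mul(-1, Function('f')(-21, -3))) = Add(-182, Mul(-1, Add(-3, Mul(3, -3)))) = Add(-182, Mul(-1, Add(-3, -9))) = Add(-182, Mul(-1, -12)) = Add(-182, 12) = -170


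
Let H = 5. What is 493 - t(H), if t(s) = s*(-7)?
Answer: 528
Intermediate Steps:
t(s) = -7*s
493 - t(H) = 493 - (-7)*5 = 493 - 1*(-35) = 493 + 35 = 528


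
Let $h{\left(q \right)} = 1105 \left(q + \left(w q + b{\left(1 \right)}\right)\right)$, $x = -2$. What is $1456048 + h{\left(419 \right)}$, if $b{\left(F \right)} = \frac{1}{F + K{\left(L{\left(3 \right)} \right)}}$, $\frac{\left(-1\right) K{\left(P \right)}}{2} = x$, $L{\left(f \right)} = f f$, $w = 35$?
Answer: $18124089$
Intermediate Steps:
$L{\left(f \right)} = f^{2}$
$K{\left(P \right)} = 4$ ($K{\left(P \right)} = \left(-2\right) \left(-2\right) = 4$)
$b{\left(F \right)} = \frac{1}{4 + F}$ ($b{\left(F \right)} = \frac{1}{F + 4} = \frac{1}{4 + F}$)
$h{\left(q \right)} = 221 + 39780 q$ ($h{\left(q \right)} = 1105 \left(q + \left(35 q + \frac{1}{4 + 1}\right)\right) = 1105 \left(q + \left(35 q + \frac{1}{5}\right)\right) = 1105 \left(q + \left(\frac{1}{5} + 35 q\right)\right) = 1105 \left(\frac{1}{5} + 36 q\right) = 221 + 39780 q$)
$1456048 + h{\left(419 \right)} = 1456048 + \left(221 + 39780 \cdot 419\right) = 1456048 + \left(221 + 16667820\right) = 1456048 + 16668041 = 18124089$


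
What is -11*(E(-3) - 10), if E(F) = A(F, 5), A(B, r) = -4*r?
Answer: 330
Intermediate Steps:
E(F) = -20 (E(F) = -4*5 = -20)
-11*(E(-3) - 10) = -11*(-20 - 10) = -11*(-30) = 330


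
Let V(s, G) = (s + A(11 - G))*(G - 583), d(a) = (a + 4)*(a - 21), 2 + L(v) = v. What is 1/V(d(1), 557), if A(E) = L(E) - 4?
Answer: 1/16952 ≈ 5.8990e-5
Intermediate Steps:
L(v) = -2 + v
A(E) = -6 + E (A(E) = (-2 + E) - 4 = -6 + E)
d(a) = (-21 + a)*(4 + a) (d(a) = (4 + a)*(-21 + a) = (-21 + a)*(4 + a))
V(s, G) = (-583 + G)*(5 + s - G) (V(s, G) = (s + (-6 + (11 - G)))*(G - 583) = (s + (5 - G))*(-583 + G) = (5 + s - G)*(-583 + G) = (-583 + G)*(5 + s - G))
1/V(d(1), 557) = 1/(-2915 - 1*557**2 - 583*(-84 + 1**2 - 17*1) + 588*557 + 557*(-84 + 1**2 - 17*1)) = 1/(-2915 - 1*310249 - 583*(-84 + 1 - 17) + 327516 + 557*(-84 + 1 - 17)) = 1/(-2915 - 310249 - 583*(-100) + 327516 + 557*(-100)) = 1/(-2915 - 310249 + 58300 + 327516 - 55700) = 1/16952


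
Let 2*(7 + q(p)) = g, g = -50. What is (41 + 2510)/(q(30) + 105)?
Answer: 2551/73 ≈ 34.945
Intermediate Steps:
q(p) = -32 (q(p) = -7 + (1/2)*(-50) = -7 - 25 = -32)
(41 + 2510)/(q(30) + 105) = (41 + 2510)/(-32 + 105) = 2551/73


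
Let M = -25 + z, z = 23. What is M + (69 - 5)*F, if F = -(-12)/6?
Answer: 126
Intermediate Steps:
M = -2 (M = -25 + 23 = -2)
F = 2 (F = -(-12)/6 = -6*(-⅓) = 2)
M + (69 - 5)*F = -2 + (69 - 5)*2 = -2 + 64*2 = -2 + 128 = 126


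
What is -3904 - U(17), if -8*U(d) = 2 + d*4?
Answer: -15581/4 ≈ -3895.3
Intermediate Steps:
U(d) = -¼ - d/2 (U(d) = -(2 + d*4)/8 = -(2 + 4*d)/8 = -¼ - d/2)
-3904 - U(17) = -3904 - (-¼ - ½*17) = -3904 - (-¼ - 17/2) = -3904 - 1*(-35/4) = -3904 + 35/4 = -15581/4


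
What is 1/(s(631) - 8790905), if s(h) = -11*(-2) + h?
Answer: -1/8790252 ≈ -1.1376e-7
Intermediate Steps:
s(h) = 22 + h
1/(s(631) - 8790905) = 1/((22 + 631) - 8790905) = 1/(653 - 8790905) = 1/(-8790252) = -1/8790252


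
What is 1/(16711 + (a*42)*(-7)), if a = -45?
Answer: 1/29941 ≈ 3.3399e-5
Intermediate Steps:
1/(16711 + (a*42)*(-7)) = 1/(16711 - 45*42*(-7)) = 1/(16711 - 1890*(-7)) = 1/(16711 + 13230) = 1/29941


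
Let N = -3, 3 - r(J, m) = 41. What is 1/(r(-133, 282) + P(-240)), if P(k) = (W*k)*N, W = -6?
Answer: -1/4358 ≈ -0.00022946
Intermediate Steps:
r(J, m) = -38 (r(J, m) = 3 - 1*41 = 3 - 41 = -38)
P(k) = 18*k (P(k) = -6*k*(-3) = 18*k)
1/(r(-133, 282) + P(-240)) = 1/(-38 + 18*(-240)) = 1/(-38 - 4320) = 1/(-4358) = -1/4358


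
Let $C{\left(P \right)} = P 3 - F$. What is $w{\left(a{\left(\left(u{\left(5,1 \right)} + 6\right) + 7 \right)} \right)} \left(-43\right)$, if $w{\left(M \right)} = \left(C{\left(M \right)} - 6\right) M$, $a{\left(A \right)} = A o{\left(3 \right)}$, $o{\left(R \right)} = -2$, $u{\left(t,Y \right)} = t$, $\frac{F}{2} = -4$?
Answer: $-164088$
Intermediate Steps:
$F = -8$ ($F = 2 \left(-4\right) = -8$)
$C{\left(P \right)} = 8 + 3 P$ ($C{\left(P \right)} = P 3 - -8 = 3 P + 8 = 8 + 3 P$)
$a{\left(A \right)} = - 2 A$ ($a{\left(A \right)} = A \left(-2\right) = - 2 A$)
$w{\left(M \right)} = M \left(2 + 3 M\right)$ ($w{\left(M \right)} = \left(\left(8 + 3 M\right) - 6\right) M = \left(2 + 3 M\right) M = M \left(2 + 3 M\right)$)
$w{\left(a{\left(\left(u{\left(5,1 \right)} + 6\right) + 7 \right)} \right)} \left(-43\right) = - 2 \left(\left(5 + 6\right) + 7\right) \left(2 + 3 \left(- 2 \left(\left(5 + 6\right) + 7\right)\right)\right) \left(-43\right) = - 2 \left(11 + 7\right) \left(2 + 3 \left(- 2 \left(11 + 7\right)\right)\right) \left(-43\right) = \left(-2\right) 18 \left(2 + 3 \left(\left(-2\right) 18\right)\right) \left(-43\right) = - 36 \left(2 + 3 \left(-36\right)\right) \left(-43\right) = - 36 \left(2 - 108\right) \left(-43\right) = \left(-36\right) \left(-106\right) \left(-43\right) = 3816 \left(-43\right) = -164088$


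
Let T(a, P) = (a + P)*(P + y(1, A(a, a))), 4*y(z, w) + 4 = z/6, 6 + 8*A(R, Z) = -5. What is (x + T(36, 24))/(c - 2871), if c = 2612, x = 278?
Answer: -3321/518 ≈ -6.4112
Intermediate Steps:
A(R, Z) = -11/8 (A(R, Z) = -¾ + (⅛)*(-5) = -¾ - 5/8 = -11/8)
y(z, w) = -1 + z/24 (y(z, w) = -1 + (z/6)/4 = -1 + z/24)
T(a, P) = (-23/24 + P)*(P + a) (T(a, P) = (a + P)*(P + (-1 + (1/24)*1)) = (P + a)*(P + (-1 + 1/24)) = (P + a)*(P - 23/24) = (P + a)*(-23/24 + P) = (-23/24 + P)*(P + a))
(x + T(36, 24))/(c - 2871) = (278 + (24² - 23/24*24 - 23/24*36 + 24*36))/(2612 - 2871) = (278 + (576 - 23 - 69/2 + 864))/(-259) = (278 + 2765/2)*(-1/259) = (3321/2)*(-1/259) = -3321/518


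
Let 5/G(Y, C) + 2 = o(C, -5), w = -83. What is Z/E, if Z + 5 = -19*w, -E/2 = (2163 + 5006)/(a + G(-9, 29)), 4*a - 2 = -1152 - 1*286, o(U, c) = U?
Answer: 2538256/64521 ≈ 39.340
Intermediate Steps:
G(Y, C) = 5/(-2 + C)
a = -359 (a = 1/2 + (-1152 - 1*286)/4 = 1/2 + (-1152 - 286)/4 = 1/2 + (1/4)*(-1438) = 1/2 - 719/2 = -359)
E = 193563/4844 (E = -2*(2163 + 5006)/(-359 + 5/(-2 + 29)) = -14338/(-359 + 5/27) = -14338/(-9688/27) = -14338*(-27)/9688 = -2*(-193563/9688) = 193563/4844 ≈ 39.959)
Z = 1572 (Z = -5 - 19*(-83) = -5 + 1577 = 1572)
Z/E = 1572/(193563/4844) = 1572*(4844/193563) = 2538256/64521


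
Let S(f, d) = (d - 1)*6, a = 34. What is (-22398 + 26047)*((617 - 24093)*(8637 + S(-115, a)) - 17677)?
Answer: -756905271913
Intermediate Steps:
S(f, d) = -6 + 6*d (S(f, d) = (-1 + d)*6 = -6 + 6*d)
(-22398 + 26047)*((617 - 24093)*(8637 + S(-115, a)) - 17677) = (-22398 + 26047)*((617 - 24093)*(8637 + (-6 + 6*34)) - 17677) = 3649*(-23476*(8637 + (-6 + 204)) - 17677) = 3649*(-23476*(8637 + 198) - 17677) = 3649*(-23476*8835 - 17677) = 3649*(-207410460 - 17677) = 3649*(-207428137) = -756905271913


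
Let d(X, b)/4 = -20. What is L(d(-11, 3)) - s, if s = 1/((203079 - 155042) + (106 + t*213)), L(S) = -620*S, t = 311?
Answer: 5673545599/114386 ≈ 49600.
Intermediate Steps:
d(X, b) = -80 (d(X, b) = 4*(-20) = -80)
s = 1/114386 (s = 1/((203079 - 155042) + (106 + 311*213)) = 1/(48037 + (106 + 66243)) = 1/(48037 + 66349) = 1/114386 ≈ 8.7423e-6)
L(d(-11, 3)) - s = -620*(-80) - 1*1/114386 = 49600 - 1/114386 = 5673545599/114386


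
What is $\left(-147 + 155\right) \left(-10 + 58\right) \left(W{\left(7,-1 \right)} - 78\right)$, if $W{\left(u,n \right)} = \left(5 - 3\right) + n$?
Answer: $-29568$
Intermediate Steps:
$W{\left(u,n \right)} = 2 + n$
$\left(-147 + 155\right) \left(-10 + 58\right) \left(W{\left(7,-1 \right)} - 78\right) = \left(-147 + 155\right) \left(-10 + 58\right) \left(\left(2 - 1\right) - 78\right) = 8 \cdot 48 \left(1 - 78\right) = 8 \cdot 48 \left(-77\right) = 8 \left(-3696\right) = -29568$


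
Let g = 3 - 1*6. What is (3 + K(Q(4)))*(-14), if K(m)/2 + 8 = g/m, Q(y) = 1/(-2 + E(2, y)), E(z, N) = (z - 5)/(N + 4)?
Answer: -35/2 ≈ -17.500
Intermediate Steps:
E(z, N) = (-5 + z)/(4 + N)
g = -3 (g = 3 - 6 = -3)
Q(y) = 1/(-2 - 3/(4 + y)) (Q(y) = 1/(-2 + (-5 + 2)/(4 + y)) = 1/(-2 - 3/(4 + y)))
K(m) = -16 - 6/m (K(m) = -16 + 2*(-3/m) = -16 - 6/m)
(3 + K(Q(4)))*(-14) = (3 + (-16 - 6*(11 + 2*4)/(-4 - 1*4)))*(-14) = (3 + (-16 - 6*(11 + 8)/(-4 - 4)))*(-14) = (3 + (-16 - 6/(-8/19)))*(-14) = (3 + (-16 - 6*(-19/8)))*(-14) = (3 + (-16 + 57/4))*(-14) = (3 - 7/4)*(-14) = (5/4)*(-14) = -35/2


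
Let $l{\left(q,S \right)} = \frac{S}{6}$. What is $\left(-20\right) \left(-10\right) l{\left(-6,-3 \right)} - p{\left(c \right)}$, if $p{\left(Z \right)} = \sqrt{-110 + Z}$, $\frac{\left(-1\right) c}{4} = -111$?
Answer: $-100 - \sqrt{334} \approx -118.28$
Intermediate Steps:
$l{\left(q,S \right)} = \frac{S}{6}$
$c = 444$ ($c = \left(-4\right) \left(-111\right) = 444$)
$\left(-20\right) \left(-10\right) l{\left(-6,-3 \right)} - p{\left(c \right)} = \left(-20\right) \left(-10\right) \frac{1}{6} \left(-3\right) - \sqrt{-110 + 444} = 200 \left(- \frac{1}{2}\right) - \sqrt{334} = -100 - \sqrt{334}$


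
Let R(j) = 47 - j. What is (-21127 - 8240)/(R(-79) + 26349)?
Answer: -9789/8825 ≈ -1.1092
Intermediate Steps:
(-21127 - 8240)/(R(-79) + 26349) = (-21127 - 8240)/((47 - 1*(-79)) + 26349) = -29367/((47 + 79) + 26349) = -29367/(126 + 26349) = -29367/26475 = -29367*1/26475 = -9789/8825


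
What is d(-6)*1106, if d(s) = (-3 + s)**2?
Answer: 89586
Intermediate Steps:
d(-6)*1106 = (-3 - 6)**2*1106 = (-9)**2*1106 = 81*1106 = 89586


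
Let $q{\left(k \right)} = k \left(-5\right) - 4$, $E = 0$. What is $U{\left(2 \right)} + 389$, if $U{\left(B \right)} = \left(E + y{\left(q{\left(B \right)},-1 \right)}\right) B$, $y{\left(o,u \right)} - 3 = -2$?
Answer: $391$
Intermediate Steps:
$q{\left(k \right)} = -4 - 5 k$ ($q{\left(k \right)} = - 5 k - 4 = -4 - 5 k$)
$y{\left(o,u \right)} = 1$ ($y{\left(o,u \right)} = 3 - 2 = 1$)
$U{\left(B \right)} = B$ ($U{\left(B \right)} = \left(0 + 1\right) B = 1 B = B$)
$U{\left(2 \right)} + 389 = 2 + 389 = 391$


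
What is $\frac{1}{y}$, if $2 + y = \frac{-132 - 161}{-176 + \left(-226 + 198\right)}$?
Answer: $- \frac{204}{115} \approx -1.7739$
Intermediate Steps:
$y = - \frac{115}{204}$ ($y = -2 + \frac{-132 - 161}{-176 + \left(-226 + 198\right)} = -2 - \frac{293}{-176 - 28} = -2 - \frac{293}{-204} = -2 - - \frac{293}{204} = -2 + \frac{293}{204} = - \frac{115}{204} \approx -0.56373$)
$\frac{1}{y} = \frac{1}{- \frac{115}{204}} = - \frac{204}{115}$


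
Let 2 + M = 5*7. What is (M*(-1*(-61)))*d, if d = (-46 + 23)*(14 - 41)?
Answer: 1250073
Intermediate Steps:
d = 621 (d = -23*(-27) = 621)
M = 33 (M = -2 + 5*7 = -2 + 35 = 33)
(M*(-1*(-61)))*d = (33*(-1*(-61)))*621 = (33*61)*621 = 2013*621 = 1250073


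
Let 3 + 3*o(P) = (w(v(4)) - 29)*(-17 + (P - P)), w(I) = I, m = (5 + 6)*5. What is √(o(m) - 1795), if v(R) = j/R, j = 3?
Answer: I*√58893/6 ≈ 40.446*I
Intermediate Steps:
v(R) = 3/R
m = 55 (m = 11*5 = 55)
o(P) = 1909/12 (o(P) = -1 + ((3/4 - 29)*(-17 + (P - P)))/3 = -1 + ((3*(¼) - 29)*(-17 + 0))/3 = -1 + ((¾ - 29)*(-17))/3 = -1 + (-113/4*(-17))/3 = -1 + (⅓)*(1921/4) = -1 + 1921/12 = 1909/12)
√(o(m) - 1795) = √(1909/12 - 1795) = √(-19631/12) = I*√58893/6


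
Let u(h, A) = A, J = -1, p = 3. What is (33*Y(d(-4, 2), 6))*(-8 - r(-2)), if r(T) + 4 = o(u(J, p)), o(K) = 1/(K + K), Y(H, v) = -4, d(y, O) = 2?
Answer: 550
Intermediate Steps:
o(K) = 1/(2*K)
r(T) = -23/6 (r(T) = -4 + (1/2)/3 = -4 + (1/2)*(1/3) = -4 + 1/6 = -23/6)
(33*Y(d(-4, 2), 6))*(-8 - r(-2)) = (33*(-4))*(-8 - 1*(-23/6)) = -132*(-8 + 23/6) = -132*(-25/6) = 550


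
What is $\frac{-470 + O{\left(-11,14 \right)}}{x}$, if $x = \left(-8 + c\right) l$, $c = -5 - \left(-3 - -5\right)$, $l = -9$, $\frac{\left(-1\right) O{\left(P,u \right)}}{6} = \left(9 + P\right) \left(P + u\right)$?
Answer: $- \frac{434}{135} \approx -3.2148$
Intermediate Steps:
$O{\left(P,u \right)} = - 6 \left(9 + P\right) \left(P + u\right)$
$c = -7$ ($c = -5 - \left(-3 + 5\right) = -5 - 2 = -7$)
$x = 135$ ($x = \left(-8 - 7\right) \left(-9\right) = \left(-15\right) \left(-9\right) = 135$)
$\frac{-470 + O{\left(-11,14 \right)}}{x} = \frac{-470 - \left(162 - 924 + 726\right)}{135} = \left(-470 + \left(594 - 756 - 726 + 924\right)\right) \frac{1}{135} = \left(-470 + 36\right) \frac{1}{135} = \left(-434\right) \frac{1}{135} = - \frac{434}{135}$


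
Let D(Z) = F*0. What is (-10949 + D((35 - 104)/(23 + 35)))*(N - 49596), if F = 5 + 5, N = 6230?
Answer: 474814334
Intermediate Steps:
F = 10
D(Z) = 0 (D(Z) = 10*0 = 0)
(-10949 + D((35 - 104)/(23 + 35)))*(N - 49596) = (-10949 + 0)*(6230 - 49596) = -10949*(-43366) = 474814334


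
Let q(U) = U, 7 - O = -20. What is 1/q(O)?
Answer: 1/27 ≈ 0.037037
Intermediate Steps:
O = 27 (O = 7 - 1*(-20) = 7 + 20 = 27)
1/q(O) = 1/27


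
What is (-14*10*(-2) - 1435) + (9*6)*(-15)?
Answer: -1965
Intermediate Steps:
(-14*10*(-2) - 1435) + (9*6)*(-15) = (-140*(-2) - 1435) + 54*(-15) = (280 - 1435) - 810 = -1155 - 810 = -1965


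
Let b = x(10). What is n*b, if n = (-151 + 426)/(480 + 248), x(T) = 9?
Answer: 2475/728 ≈ 3.3997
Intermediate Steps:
n = 275/728 ≈ 0.37775
b = 9
n*b = (275/728)*9 = 2475/728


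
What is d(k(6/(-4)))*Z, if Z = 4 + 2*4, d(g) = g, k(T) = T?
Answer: -18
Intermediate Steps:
Z = 12 (Z = 4 + 8 = 12)
d(k(6/(-4)))*Z = (6/(-4))*12 = (6*(-¼))*12 = -3/2*12 = -18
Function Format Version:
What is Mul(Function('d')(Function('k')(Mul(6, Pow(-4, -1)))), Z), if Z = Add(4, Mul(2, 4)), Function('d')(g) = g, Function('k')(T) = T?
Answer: -18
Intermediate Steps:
Z = 12 (Z = Add(4, 8) = 12)
Mul(Function('d')(Function('k')(Mul(6, Pow(-4, -1)))), Z) = Mul(Mul(6, Pow(-4, -1)), 12) = Mul(Mul(6, Rational(-1, 4)), 12) = Mul(Rational(-3, 2), 12) = -18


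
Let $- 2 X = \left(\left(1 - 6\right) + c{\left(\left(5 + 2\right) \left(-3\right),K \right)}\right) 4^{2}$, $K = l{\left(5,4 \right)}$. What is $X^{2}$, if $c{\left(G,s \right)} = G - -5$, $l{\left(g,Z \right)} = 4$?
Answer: $28224$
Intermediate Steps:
$K = 4$
$c{\left(G,s \right)} = 5 + G$ ($c{\left(G,s \right)} = G + 5 = 5 + G$)
$X = 168$ ($X = - \frac{\left(\left(1 - 6\right) + \left(5 + \left(5 + 2\right) \left(-3\right)\right)\right) 4^{2}}{2} = - \frac{\left(\left(1 - 6\right) + \left(5 + 7 \left(-3\right)\right)\right) 16}{2} = - \frac{\left(-5 + \left(5 - 21\right)\right) 16}{2} = - \frac{\left(-5 - 16\right) 16}{2} = - \frac{\left(-21\right) 16}{2} = \left(- \frac{1}{2}\right) \left(-336\right) = 168$)
$X^{2} = 168^{2} = 28224$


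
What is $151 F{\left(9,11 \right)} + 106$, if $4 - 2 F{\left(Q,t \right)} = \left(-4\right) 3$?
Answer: $1314$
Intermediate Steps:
$F{\left(Q,t \right)} = 8$ ($F{\left(Q,t \right)} = 2 - \frac{\left(-4\right) 3}{2} = 2 - -6 = 2 + 6 = 8$)
$151 F{\left(9,11 \right)} + 106 = 151 \cdot 8 + 106 = 1208 + 106 = 1314$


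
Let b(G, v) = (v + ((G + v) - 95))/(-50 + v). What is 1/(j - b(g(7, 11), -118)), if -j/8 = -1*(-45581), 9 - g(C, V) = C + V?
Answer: -42/15315301 ≈ -2.7424e-6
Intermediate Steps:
g(C, V) = 9 - C - V (g(C, V) = 9 - (C + V) = 9 + (-C - V) = 9 - C - V)
b(G, v) = (-95 + G + 2*v)/(-50 + v) (b(G, v) = (v + (-95 + G + v))/(-50 + v) = (-95 + G + 2*v)/(-50 + v))
j = -364648 (j = -(-8)*(-45581) = -8*45581 = -364648)
1/(j - b(g(7, 11), -118)) = 1/(-364648 - (-95 + (9 - 1*7 - 1*11) + 2*(-118))/(-50 - 118)) = 1/(-364648 - (-95 + (9 - 7 - 11) - 236)/(-168)) = 1/(-364648 - (-1)*(-95 - 9 - 236)/168) = 1/(-364648 - (-1)*(-340)/168) = 1/(-364648 - 1*85/42) = 1/(-364648 - 85/42) = 1/(-15315301/42) = -42/15315301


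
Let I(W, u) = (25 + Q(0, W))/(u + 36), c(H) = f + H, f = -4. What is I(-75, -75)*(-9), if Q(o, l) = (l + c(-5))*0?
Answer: 75/13 ≈ 5.7692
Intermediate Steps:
c(H) = -4 + H
Q(o, l) = 0 (Q(o, l) = (l + (-4 - 5))*0 = (l - 9)*0 = (-9 + l)*0 = 0)
I(W, u) = 25/(36 + u) (I(W, u) = (25 + 0)/(u + 36) = 25/(36 + u))
I(-75, -75)*(-9) = (25/(36 - 75))*(-9) = (25/(-39))*(-9) = (25*(-1/39))*(-9) = -25/39*(-9) = 75/13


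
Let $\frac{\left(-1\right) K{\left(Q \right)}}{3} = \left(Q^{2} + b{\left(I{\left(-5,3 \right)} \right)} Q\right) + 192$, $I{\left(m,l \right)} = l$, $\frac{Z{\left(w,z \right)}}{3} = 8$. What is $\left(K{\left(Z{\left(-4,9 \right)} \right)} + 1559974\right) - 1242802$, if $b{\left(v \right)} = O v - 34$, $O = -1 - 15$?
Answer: $320772$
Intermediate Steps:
$Z{\left(w,z \right)} = 24$ ($Z{\left(w,z \right)} = 3 \cdot 8 = 24$)
$O = -16$ ($O = -1 - 15 = -16$)
$b{\left(v \right)} = -34 - 16 v$ ($b{\left(v \right)} = - 16 v - 34 = -34 - 16 v$)
$K{\left(Q \right)} = -576 - 3 Q^{2} + 246 Q$ ($K{\left(Q \right)} = - 3 \left(\left(Q^{2} + \left(-34 - 48\right) Q\right) + 192\right) = - 3 \left(\left(Q^{2} - 82 Q\right) + 192\right) = - 3 \left(192 + Q^{2} - 82 Q\right) = -576 - 3 Q^{2} + 246 Q$)
$\left(K{\left(Z{\left(-4,9 \right)} \right)} + 1559974\right) - 1242802 = \left(\left(-576 - 3 \cdot 24^{2} + 246 \cdot 24\right) + 1559974\right) - 1242802 = \left(\left(-576 - 1728 + 5904\right) + 1559974\right) - 1242802 = \left(3600 + 1559974\right) - 1242802 = 1563574 - 1242802 = 320772$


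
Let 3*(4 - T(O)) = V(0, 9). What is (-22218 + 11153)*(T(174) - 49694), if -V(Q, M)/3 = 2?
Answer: 549797720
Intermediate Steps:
V(Q, M) = -6 (V(Q, M) = -3*2 = -6)
T(O) = 6 (T(O) = 4 - 1/3*(-6) = 4 + 2 = 6)
(-22218 + 11153)*(T(174) - 49694) = (-22218 + 11153)*(6 - 49694) = -11065*(-49688) = 549797720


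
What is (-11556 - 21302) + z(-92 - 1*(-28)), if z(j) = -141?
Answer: -32999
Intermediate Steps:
(-11556 - 21302) + z(-92 - 1*(-28)) = (-11556 - 21302) - 141 = -32858 - 141 = -32999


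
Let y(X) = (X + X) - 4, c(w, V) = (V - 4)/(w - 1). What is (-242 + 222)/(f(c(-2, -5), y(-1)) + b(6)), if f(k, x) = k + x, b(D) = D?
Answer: -20/3 ≈ -6.6667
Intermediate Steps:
c(w, V) = (-4 + V)/(-1 + w)
y(X) = -4 + 2*X (y(X) = 2*X - 4 = -4 + 2*X)
(-242 + 222)/(f(c(-2, -5), y(-1)) + b(6)) = (-242 + 222)/(((-4 - 5)/(-1 - 2) + (-4 + 2*(-1))) + 6) = -20/((-9/(-3) + (-4 - 2)) + 6) = -20/((-⅓*(-9) - 6) + 6) = -20/((3 - 6) + 6) = -20/(-3 + 6) = -20/3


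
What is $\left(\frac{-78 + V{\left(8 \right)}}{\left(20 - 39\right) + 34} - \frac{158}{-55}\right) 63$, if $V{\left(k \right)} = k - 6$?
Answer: $- \frac{7602}{55} \approx -138.22$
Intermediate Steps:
$V{\left(k \right)} = -6 + k$ ($V{\left(k \right)} = k - 6 = -6 + k$)
$\left(\frac{-78 + V{\left(8 \right)}}{\left(20 - 39\right) + 34} - \frac{158}{-55}\right) 63 = \left(\frac{-78 + \left(-6 + 8\right)}{\left(20 - 39\right) + 34} - \frac{158}{-55}\right) 63 = \left(\frac{-78 + 2}{-19 + 34} - - \frac{158}{55}\right) 63 = \left(- \frac{76}{15} + \frac{158}{55}\right) 63 = \left(- \frac{362}{165}\right) 63 = - \frac{7602}{55}$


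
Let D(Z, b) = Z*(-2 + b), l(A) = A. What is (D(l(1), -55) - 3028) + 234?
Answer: -2851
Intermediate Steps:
(D(l(1), -55) - 3028) + 234 = (1*(-2 - 55) - 3028) + 234 = (1*(-57) - 3028) + 234 = (-57 - 3028) + 234 = -3085 + 234 = -2851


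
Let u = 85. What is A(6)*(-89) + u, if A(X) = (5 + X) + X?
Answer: -1428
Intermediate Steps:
A(X) = 5 + 2*X
A(6)*(-89) + u = (5 + 2*6)*(-89) + 85 = (5 + 12)*(-89) + 85 = 17*(-89) + 85 = -1513 + 85 = -1428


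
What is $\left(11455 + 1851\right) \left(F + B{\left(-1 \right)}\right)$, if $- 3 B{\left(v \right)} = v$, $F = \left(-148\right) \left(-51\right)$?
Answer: $\frac{301314370}{3} \approx 1.0044 \cdot 10^{8}$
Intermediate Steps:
$F = 7548$
$B{\left(v \right)} = - \frac{v}{3}$
$\left(11455 + 1851\right) \left(F + B{\left(-1 \right)}\right) = \left(11455 + 1851\right) \left(7548 - - \frac{1}{3}\right) = 13306 \left(7548 + \frac{1}{3}\right) = 13306 \cdot \frac{22645}{3} = \frac{301314370}{3}$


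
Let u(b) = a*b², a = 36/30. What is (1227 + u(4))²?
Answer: 38825361/25 ≈ 1.5530e+6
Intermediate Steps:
a = 6/5 (a = 36*(1/30) = 6/5 ≈ 1.2000)
u(b) = 6*b²/5
(1227 + u(4))² = (1227 + (6/5)*4²)² = (1227 + (6/5)*16)² = (1227 + 96/5)² = (6231/5)² = 38825361/25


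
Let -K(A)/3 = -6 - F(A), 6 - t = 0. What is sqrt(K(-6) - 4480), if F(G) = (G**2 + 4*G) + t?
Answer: 2*I*sqrt(1102) ≈ 66.393*I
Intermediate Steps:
t = 6 (t = 6 - 1*0 = 6 + 0 = 6)
F(G) = 6 + G**2 + 4*G (F(G) = (G**2 + 4*G) + 6 = 6 + G**2 + 4*G)
K(A) = 36 + 3*A**2 + 12*A (K(A) = -3*(-6 - (6 + A**2 + 4*A)) = -3*(-6 + (-6 - A**2 - 4*A)) = -3*(-12 - A**2 - 4*A) = 36 + 3*A**2 + 12*A)
sqrt(K(-6) - 4480) = sqrt((36 + 3*(-6)**2 + 12*(-6)) - 4480) = sqrt((36 + 3*36 - 72) - 4480) = sqrt((36 + 108 - 72) - 4480) = sqrt(72 - 4480) = sqrt(-4408) = 2*I*sqrt(1102)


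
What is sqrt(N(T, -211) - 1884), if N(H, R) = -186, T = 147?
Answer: 3*I*sqrt(230) ≈ 45.497*I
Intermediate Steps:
sqrt(N(T, -211) - 1884) = sqrt(-186 - 1884) = sqrt(-2070) = 3*I*sqrt(230)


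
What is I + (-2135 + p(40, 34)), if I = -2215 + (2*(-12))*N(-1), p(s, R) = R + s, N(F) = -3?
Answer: -4204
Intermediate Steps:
I = -2143 (I = -2215 + (2*(-12))*(-3) = -2215 - 24*(-3) = -2215 + 72 = -2143)
I + (-2135 + p(40, 34)) = -2143 + (-2135 + (34 + 40)) = -2143 + (-2135 + 74) = -2143 - 2061 = -4204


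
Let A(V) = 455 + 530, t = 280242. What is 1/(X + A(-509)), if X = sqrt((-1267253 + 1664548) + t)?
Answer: 985/292688 - sqrt(677537)/292688 ≈ 0.00055306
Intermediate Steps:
A(V) = 985
X = sqrt(677537) (X = sqrt((-1267253 + 1664548) + 280242) = sqrt(397295 + 280242) = sqrt(677537) ≈ 823.13)
1/(X + A(-509)) = 1/(sqrt(677537) + 985) = 1/(985 + sqrt(677537))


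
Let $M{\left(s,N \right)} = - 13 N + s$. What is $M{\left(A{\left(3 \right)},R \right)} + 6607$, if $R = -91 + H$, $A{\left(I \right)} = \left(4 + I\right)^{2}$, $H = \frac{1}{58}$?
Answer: $\frac{454649}{58} \approx 7838.8$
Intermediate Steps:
$H = \frac{1}{58} \approx 0.017241$
$R = - \frac{5277}{58}$ ($R = -91 + \frac{1}{58} = - \frac{5277}{58} \approx -90.983$)
$M{\left(s,N \right)} = s - 13 N$
$M{\left(A{\left(3 \right)},R \right)} + 6607 = \left(\left(4 + 3\right)^{2} - - \frac{68601}{58}\right) + 6607 = \left(7^{2} + \frac{68601}{58}\right) + 6607 = \left(49 + \frac{68601}{58}\right) + 6607 = \frac{71443}{58} + 6607 = \frac{454649}{58}$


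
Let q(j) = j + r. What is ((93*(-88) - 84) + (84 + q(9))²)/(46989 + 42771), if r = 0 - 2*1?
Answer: 13/89760 ≈ 0.00014483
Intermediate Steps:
r = -2 (r = 0 - 2 = -2)
q(j) = -2 + j (q(j) = j - 2 = -2 + j)
((93*(-88) - 84) + (84 + q(9))²)/(46989 + 42771) = ((93*(-88) - 84) + (84 + (-2 + 9))²)/(46989 + 42771) = ((-8184 - 84) + (84 + 7)²)/89760 = (-8268 + 91²)*(1/89760) = (-8268 + 8281)*(1/89760) = 13*(1/89760) = 13/89760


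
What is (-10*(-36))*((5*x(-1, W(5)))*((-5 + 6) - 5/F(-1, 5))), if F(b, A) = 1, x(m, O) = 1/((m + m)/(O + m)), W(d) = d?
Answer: 14400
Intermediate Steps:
x(m, O) = (O + m)/(2*m) (x(m, O) = 1/((2*m)/(O + m)) = 1/(2*m/(O + m)) = (O + m)/(2*m))
(-10*(-36))*((5*x(-1, W(5)))*((-5 + 6) - 5/F(-1, 5))) = (-10*(-36))*((5*((½)*(5 - 1)/(-1)))*((-5 + 6) - 5/1)) = 360*((5*((½)*(-1)*4))*(1 - 5*1)) = 360*((5*(-2))*(1 - 5)) = 360*(-10*(-4)) = 360*40 = 14400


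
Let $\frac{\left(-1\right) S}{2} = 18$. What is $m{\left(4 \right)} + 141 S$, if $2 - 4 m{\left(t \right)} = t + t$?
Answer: $- \frac{10155}{2} \approx -5077.5$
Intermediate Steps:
$S = -36$ ($S = \left(-2\right) 18 = -36$)
$m{\left(t \right)} = \frac{1}{2} - \frac{t}{2}$ ($m{\left(t \right)} = \frac{1}{2} - \frac{t + t}{4} = \frac{1}{2} - \frac{2 t}{4} = \frac{1}{2} - \frac{t}{2}$)
$m{\left(4 \right)} + 141 S = \left(\frac{1}{2} - 2\right) + 141 \left(-36\right) = \left(\frac{1}{2} - 2\right) - 5076 = - \frac{3}{2} - 5076 = - \frac{10155}{2}$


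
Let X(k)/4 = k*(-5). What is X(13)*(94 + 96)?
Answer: -49400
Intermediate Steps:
X(k) = -20*k (X(k) = 4*(k*(-5)) = 4*(-5*k) = -20*k)
X(13)*(94 + 96) = (-20*13)*(94 + 96) = -260*190 = -49400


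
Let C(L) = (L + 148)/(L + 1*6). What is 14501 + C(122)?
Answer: 928199/64 ≈ 14503.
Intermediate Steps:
C(L) = (148 + L)/(6 + L) (C(L) = (148 + L)/(L + 6) = (148 + L)/(6 + L))
14501 + C(122) = 14501 + (148 + 122)/(6 + 122) = 14501 + 270/128 = 14501 + (1/128)*270 = 14501 + 135/64 = 928199/64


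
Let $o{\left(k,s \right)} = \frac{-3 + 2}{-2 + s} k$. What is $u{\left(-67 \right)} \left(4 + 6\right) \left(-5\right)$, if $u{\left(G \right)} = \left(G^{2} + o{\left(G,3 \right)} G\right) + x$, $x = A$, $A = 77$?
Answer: $-3850$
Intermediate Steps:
$o{\left(k,s \right)} = - \frac{k}{-2 + s}$ ($o{\left(k,s \right)} = - \frac{1}{-2 + s} k = - \frac{k}{-2 + s}$)
$x = 77$
$u{\left(G \right)} = 77$ ($u{\left(G \right)} = \left(G^{2} + - \frac{G}{-2 + 3} G\right) + 77 = \left(G^{2} + - \frac{G}{1} G\right) + 77 = \left(G^{2} + \left(-1\right) G 1 G\right) + 77 = \left(G^{2} + - G G\right) + 77 = \left(G^{2} - G^{2}\right) + 77 = 0 + 77 = 77$)
$u{\left(-67 \right)} \left(4 + 6\right) \left(-5\right) = 77 \left(4 + 6\right) \left(-5\right) = 77 \cdot 10 \left(-5\right) = 77 \left(-50\right) = -3850$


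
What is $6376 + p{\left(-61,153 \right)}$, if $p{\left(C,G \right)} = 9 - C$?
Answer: $6446$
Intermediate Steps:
$6376 + p{\left(-61,153 \right)} = 6376 + \left(9 - -61\right) = 6376 + \left(9 + 61\right) = 6376 + 70 = 6446$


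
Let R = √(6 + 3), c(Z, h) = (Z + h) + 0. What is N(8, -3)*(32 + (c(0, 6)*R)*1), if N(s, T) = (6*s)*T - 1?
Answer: -7250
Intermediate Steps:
c(Z, h) = Z + h
R = 3 (R = √9 = 3)
N(s, T) = -1 + 6*T*s (N(s, T) = 6*T*s - 1 = -1 + 6*T*s)
N(8, -3)*(32 + (c(0, 6)*R)*1) = (-1 + 6*(-3)*8)*(32 + ((0 + 6)*3)*1) = (-1 - 144)*(32 + (6*3)*1) = -145*(32 + 18*1) = -145*(32 + 18) = -145*50 = -7250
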